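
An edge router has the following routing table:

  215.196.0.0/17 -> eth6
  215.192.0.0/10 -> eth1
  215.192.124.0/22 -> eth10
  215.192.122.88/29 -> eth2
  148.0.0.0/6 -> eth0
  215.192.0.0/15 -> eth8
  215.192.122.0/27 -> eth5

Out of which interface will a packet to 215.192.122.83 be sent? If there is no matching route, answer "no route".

eth8

Routes whose prefix contains 215.192.122.83:
  215.192.0.0/10 (215.192.0.0 - 215.255.255.255) -> eth1
  215.192.0.0/15 (215.192.0.0 - 215.193.255.255) -> eth8
More-specific entries that do NOT match:
  215.192.122.88/29 (215.192.122.88 - 215.192.122.95) does not contain 215.192.122.83
  215.192.122.0/27 (215.192.122.0 - 215.192.122.31) does not contain 215.192.122.83
  215.192.124.0/22 (215.192.124.0 - 215.192.127.255) does not contain 215.192.122.83
  215.196.0.0/17 (215.196.0.0 - 215.196.127.255) does not contain 215.192.122.83
Longest matching prefix is /15 -> interface eth8.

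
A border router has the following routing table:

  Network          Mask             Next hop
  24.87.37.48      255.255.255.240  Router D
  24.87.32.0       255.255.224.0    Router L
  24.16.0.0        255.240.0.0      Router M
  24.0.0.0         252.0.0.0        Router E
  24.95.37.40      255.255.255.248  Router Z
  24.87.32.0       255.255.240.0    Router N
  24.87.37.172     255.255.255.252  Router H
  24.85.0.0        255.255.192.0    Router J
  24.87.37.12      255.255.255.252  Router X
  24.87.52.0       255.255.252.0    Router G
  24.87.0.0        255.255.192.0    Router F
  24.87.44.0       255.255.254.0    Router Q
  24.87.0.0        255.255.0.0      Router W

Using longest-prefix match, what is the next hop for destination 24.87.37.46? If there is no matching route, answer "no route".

Routes whose prefix contains 24.87.37.46:
  24.0.0.0/6 (24.0.0.0 - 27.255.255.255) -> Router E
  24.87.0.0/16 (24.87.0.0 - 24.87.255.255) -> Router W
  24.87.0.0/18 (24.87.0.0 - 24.87.63.255) -> Router F
  24.87.32.0/19 (24.87.32.0 - 24.87.63.255) -> Router L
  24.87.32.0/20 (24.87.32.0 - 24.87.47.255) -> Router N
More-specific entries that do NOT match:
  24.87.37.172/30 (24.87.37.172 - 24.87.37.175) does not contain 24.87.37.46
  24.87.37.12/30 (24.87.37.12 - 24.87.37.15) does not contain 24.87.37.46
  24.95.37.40/29 (24.95.37.40 - 24.95.37.47) does not contain 24.87.37.46
  24.87.37.48/28 (24.87.37.48 - 24.87.37.63) does not contain 24.87.37.46
  24.87.44.0/23 (24.87.44.0 - 24.87.45.255) does not contain 24.87.37.46
  24.87.52.0/22 (24.87.52.0 - 24.87.55.255) does not contain 24.87.37.46
Longest matching prefix is /20 -> next hop Router N.

Router N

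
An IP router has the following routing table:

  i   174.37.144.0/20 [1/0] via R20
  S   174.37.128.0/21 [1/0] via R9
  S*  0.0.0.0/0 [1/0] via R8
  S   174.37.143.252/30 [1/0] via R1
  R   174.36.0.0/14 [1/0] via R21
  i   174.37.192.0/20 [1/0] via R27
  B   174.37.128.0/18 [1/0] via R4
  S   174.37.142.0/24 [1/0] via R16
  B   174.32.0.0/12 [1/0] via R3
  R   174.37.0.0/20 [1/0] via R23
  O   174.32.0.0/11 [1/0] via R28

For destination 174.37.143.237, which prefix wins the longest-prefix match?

Entries matching 174.37.143.237:
  0.0.0.0/0 (default, matches everything)
  174.32.0.0/11 (174.32.0.0 - 174.63.255.255)
  174.32.0.0/12 (174.32.0.0 - 174.47.255.255)
  174.36.0.0/14 (174.36.0.0 - 174.39.255.255)
  174.37.128.0/18 (174.37.128.0 - 174.37.191.255)
Most specific is 174.37.128.0/18.

174.37.128.0/18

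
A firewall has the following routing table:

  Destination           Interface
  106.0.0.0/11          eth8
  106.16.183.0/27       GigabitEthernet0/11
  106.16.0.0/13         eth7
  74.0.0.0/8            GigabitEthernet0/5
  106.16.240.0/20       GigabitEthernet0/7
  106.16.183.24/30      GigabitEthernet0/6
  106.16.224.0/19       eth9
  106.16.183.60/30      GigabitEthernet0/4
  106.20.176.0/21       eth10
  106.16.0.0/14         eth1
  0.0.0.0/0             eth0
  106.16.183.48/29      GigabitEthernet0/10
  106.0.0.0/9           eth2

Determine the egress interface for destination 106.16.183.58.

eth1

Routes whose prefix contains 106.16.183.58:
  0.0.0.0/0 (default, matches everything) -> eth0
  106.0.0.0/9 (106.0.0.0 - 106.127.255.255) -> eth2
  106.0.0.0/11 (106.0.0.0 - 106.31.255.255) -> eth8
  106.16.0.0/13 (106.16.0.0 - 106.23.255.255) -> eth7
  106.16.0.0/14 (106.16.0.0 - 106.19.255.255) -> eth1
More-specific entries that do NOT match:
  106.16.183.24/30 (106.16.183.24 - 106.16.183.27) does not contain 106.16.183.58
  106.16.183.60/30 (106.16.183.60 - 106.16.183.63) does not contain 106.16.183.58
  106.16.183.48/29 (106.16.183.48 - 106.16.183.55) does not contain 106.16.183.58
  106.16.183.0/27 (106.16.183.0 - 106.16.183.31) does not contain 106.16.183.58
  106.20.176.0/21 (106.20.176.0 - 106.20.183.255) does not contain 106.16.183.58
  106.16.240.0/20 (106.16.240.0 - 106.16.255.255) does not contain 106.16.183.58
  106.16.224.0/19 (106.16.224.0 - 106.16.255.255) does not contain 106.16.183.58
Longest matching prefix is /14 -> interface eth1.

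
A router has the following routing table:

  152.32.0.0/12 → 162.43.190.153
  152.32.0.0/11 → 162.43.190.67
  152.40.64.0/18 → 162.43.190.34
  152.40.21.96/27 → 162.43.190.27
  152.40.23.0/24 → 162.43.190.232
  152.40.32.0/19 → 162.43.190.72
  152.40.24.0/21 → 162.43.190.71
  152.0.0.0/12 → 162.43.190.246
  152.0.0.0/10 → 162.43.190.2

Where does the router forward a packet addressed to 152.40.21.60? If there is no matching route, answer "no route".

162.43.190.153

Routes whose prefix contains 152.40.21.60:
  152.0.0.0/10 (152.0.0.0 - 152.63.255.255) -> 162.43.190.2
  152.32.0.0/11 (152.32.0.0 - 152.63.255.255) -> 162.43.190.67
  152.32.0.0/12 (152.32.0.0 - 152.47.255.255) -> 162.43.190.153
More-specific entries that do NOT match:
  152.40.21.96/27 (152.40.21.96 - 152.40.21.127) does not contain 152.40.21.60
  152.40.23.0/24 (152.40.23.0 - 152.40.23.255) does not contain 152.40.21.60
  152.40.24.0/21 (152.40.24.0 - 152.40.31.255) does not contain 152.40.21.60
  152.40.32.0/19 (152.40.32.0 - 152.40.63.255) does not contain 152.40.21.60
  152.40.64.0/18 (152.40.64.0 - 152.40.127.255) does not contain 152.40.21.60
Longest matching prefix is /12 -> next hop 162.43.190.153.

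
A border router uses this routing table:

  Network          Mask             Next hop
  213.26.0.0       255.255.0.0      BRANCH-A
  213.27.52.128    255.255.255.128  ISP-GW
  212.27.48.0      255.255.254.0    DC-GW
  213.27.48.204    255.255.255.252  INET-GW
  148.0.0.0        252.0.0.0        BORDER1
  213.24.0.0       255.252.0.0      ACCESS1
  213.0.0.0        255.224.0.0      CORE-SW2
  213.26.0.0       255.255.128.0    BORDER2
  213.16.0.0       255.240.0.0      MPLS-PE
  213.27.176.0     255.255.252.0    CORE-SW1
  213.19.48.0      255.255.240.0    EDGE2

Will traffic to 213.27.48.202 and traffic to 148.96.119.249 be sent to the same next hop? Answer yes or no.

no

213.27.48.202: longest match 213.24.0.0/14 -> ACCESS1
148.96.119.249: longest match 148.0.0.0/6 -> BORDER1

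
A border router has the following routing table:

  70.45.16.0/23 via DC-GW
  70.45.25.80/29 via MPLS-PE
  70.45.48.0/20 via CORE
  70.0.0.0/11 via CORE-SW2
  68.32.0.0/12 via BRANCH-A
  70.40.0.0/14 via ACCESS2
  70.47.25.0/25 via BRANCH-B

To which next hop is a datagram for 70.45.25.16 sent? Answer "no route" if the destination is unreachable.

No entry's prefix contains 70.45.25.16; there is no default route.

no route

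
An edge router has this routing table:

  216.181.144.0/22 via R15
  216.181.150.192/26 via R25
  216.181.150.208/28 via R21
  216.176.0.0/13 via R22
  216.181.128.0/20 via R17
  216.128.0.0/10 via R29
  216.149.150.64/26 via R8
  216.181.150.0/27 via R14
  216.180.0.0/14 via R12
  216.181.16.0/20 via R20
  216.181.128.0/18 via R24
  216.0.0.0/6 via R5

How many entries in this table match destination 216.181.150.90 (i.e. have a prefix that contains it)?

Prefixes containing 216.181.150.90:
  216.0.0.0/6 (216.0.0.0 - 219.255.255.255)
  216.128.0.0/10 (216.128.0.0 - 216.191.255.255)
  216.176.0.0/13 (216.176.0.0 - 216.183.255.255)
  216.180.0.0/14 (216.180.0.0 - 216.183.255.255)
  216.181.128.0/18 (216.181.128.0 - 216.181.191.255)
Total matching entries: 5.

5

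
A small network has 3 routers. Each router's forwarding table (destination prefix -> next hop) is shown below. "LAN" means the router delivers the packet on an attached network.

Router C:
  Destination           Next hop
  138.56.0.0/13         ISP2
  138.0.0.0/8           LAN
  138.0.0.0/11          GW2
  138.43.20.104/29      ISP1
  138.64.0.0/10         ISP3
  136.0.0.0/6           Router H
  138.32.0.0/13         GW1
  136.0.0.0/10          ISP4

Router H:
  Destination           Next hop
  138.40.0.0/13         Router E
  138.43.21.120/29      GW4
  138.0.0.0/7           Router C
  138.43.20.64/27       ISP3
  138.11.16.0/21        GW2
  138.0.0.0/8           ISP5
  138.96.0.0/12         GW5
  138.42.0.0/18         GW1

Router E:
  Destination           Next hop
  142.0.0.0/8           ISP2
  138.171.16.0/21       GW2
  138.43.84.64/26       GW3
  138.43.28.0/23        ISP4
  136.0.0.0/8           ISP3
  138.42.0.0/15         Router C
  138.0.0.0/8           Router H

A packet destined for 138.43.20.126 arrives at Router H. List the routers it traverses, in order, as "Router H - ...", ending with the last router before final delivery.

At Router H: longest match for 138.43.20.126 is 138.40.0.0/13 -> Router E
At Router E: longest match for 138.43.20.126 is 138.42.0.0/15 -> Router C
At Router C: longest match for 138.43.20.126 is 138.0.0.0/8 -> LAN

Router H - Router E - Router C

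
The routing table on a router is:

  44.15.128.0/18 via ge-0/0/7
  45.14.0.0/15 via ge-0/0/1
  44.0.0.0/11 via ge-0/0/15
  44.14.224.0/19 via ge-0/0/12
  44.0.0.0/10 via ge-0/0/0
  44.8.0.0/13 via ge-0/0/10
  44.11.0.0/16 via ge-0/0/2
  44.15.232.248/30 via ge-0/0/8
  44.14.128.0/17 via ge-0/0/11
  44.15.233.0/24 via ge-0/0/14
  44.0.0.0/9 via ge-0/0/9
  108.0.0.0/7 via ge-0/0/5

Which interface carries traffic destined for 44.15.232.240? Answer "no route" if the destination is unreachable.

ge-0/0/10

Routes whose prefix contains 44.15.232.240:
  44.0.0.0/9 (44.0.0.0 - 44.127.255.255) -> ge-0/0/9
  44.0.0.0/10 (44.0.0.0 - 44.63.255.255) -> ge-0/0/0
  44.0.0.0/11 (44.0.0.0 - 44.31.255.255) -> ge-0/0/15
  44.8.0.0/13 (44.8.0.0 - 44.15.255.255) -> ge-0/0/10
More-specific entries that do NOT match:
  44.15.232.248/30 (44.15.232.248 - 44.15.232.251) does not contain 44.15.232.240
  44.15.233.0/24 (44.15.233.0 - 44.15.233.255) does not contain 44.15.232.240
  44.14.224.0/19 (44.14.224.0 - 44.14.255.255) does not contain 44.15.232.240
  44.15.128.0/18 (44.15.128.0 - 44.15.191.255) does not contain 44.15.232.240
  44.14.128.0/17 (44.14.128.0 - 44.14.255.255) does not contain 44.15.232.240
  44.11.0.0/16 (44.11.0.0 - 44.11.255.255) does not contain 44.15.232.240
  45.14.0.0/15 (45.14.0.0 - 45.15.255.255) does not contain 44.15.232.240
Longest matching prefix is /13 -> interface ge-0/0/10.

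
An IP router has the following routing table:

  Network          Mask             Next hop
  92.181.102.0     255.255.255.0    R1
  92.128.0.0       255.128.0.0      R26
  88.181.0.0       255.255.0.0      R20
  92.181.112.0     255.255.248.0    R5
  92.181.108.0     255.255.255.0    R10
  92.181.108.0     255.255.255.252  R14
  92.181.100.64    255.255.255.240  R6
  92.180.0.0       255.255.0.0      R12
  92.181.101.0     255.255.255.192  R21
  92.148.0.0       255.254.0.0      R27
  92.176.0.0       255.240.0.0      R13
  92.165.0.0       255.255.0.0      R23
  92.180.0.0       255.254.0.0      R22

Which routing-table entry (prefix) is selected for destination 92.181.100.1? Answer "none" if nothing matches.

Entries matching 92.181.100.1:
  92.128.0.0/9 (92.128.0.0 - 92.255.255.255)
  92.176.0.0/12 (92.176.0.0 - 92.191.255.255)
  92.180.0.0/15 (92.180.0.0 - 92.181.255.255)
Most specific is 92.180.0.0/15.

92.180.0.0/15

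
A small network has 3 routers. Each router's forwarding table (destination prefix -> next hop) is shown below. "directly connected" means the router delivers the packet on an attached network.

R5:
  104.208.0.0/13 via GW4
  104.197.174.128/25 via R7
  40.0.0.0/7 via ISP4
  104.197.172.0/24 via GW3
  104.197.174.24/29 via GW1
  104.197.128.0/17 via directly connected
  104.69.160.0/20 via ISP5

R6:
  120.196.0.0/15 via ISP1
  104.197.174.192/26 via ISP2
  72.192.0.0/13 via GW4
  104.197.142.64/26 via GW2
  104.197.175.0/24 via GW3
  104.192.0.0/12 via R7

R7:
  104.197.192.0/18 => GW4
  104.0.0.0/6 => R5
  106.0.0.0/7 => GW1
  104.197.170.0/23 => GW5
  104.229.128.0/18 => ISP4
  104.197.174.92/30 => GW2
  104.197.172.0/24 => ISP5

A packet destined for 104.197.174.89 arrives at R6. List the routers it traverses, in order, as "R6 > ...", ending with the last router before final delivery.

At R6: longest match for 104.197.174.89 is 104.192.0.0/12 -> R7
At R7: longest match for 104.197.174.89 is 104.0.0.0/6 -> R5
At R5: longest match for 104.197.174.89 is 104.197.128.0/17 -> directly connected

R6 > R7 > R5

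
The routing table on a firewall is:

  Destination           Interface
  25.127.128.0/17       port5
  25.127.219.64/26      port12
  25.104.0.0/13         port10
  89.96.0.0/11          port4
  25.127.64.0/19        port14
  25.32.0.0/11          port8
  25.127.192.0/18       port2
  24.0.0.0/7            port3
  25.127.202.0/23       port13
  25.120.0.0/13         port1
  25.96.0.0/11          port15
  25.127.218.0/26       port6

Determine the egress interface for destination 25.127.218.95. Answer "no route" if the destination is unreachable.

Routes whose prefix contains 25.127.218.95:
  24.0.0.0/7 (24.0.0.0 - 25.255.255.255) -> port3
  25.96.0.0/11 (25.96.0.0 - 25.127.255.255) -> port15
  25.120.0.0/13 (25.120.0.0 - 25.127.255.255) -> port1
  25.127.128.0/17 (25.127.128.0 - 25.127.255.255) -> port5
  25.127.192.0/18 (25.127.192.0 - 25.127.255.255) -> port2
More-specific entries that do NOT match:
  25.127.219.64/26 (25.127.219.64 - 25.127.219.127) does not contain 25.127.218.95
  25.127.218.0/26 (25.127.218.0 - 25.127.218.63) does not contain 25.127.218.95
  25.127.202.0/23 (25.127.202.0 - 25.127.203.255) does not contain 25.127.218.95
  25.127.64.0/19 (25.127.64.0 - 25.127.95.255) does not contain 25.127.218.95
Longest matching prefix is /18 -> interface port2.

port2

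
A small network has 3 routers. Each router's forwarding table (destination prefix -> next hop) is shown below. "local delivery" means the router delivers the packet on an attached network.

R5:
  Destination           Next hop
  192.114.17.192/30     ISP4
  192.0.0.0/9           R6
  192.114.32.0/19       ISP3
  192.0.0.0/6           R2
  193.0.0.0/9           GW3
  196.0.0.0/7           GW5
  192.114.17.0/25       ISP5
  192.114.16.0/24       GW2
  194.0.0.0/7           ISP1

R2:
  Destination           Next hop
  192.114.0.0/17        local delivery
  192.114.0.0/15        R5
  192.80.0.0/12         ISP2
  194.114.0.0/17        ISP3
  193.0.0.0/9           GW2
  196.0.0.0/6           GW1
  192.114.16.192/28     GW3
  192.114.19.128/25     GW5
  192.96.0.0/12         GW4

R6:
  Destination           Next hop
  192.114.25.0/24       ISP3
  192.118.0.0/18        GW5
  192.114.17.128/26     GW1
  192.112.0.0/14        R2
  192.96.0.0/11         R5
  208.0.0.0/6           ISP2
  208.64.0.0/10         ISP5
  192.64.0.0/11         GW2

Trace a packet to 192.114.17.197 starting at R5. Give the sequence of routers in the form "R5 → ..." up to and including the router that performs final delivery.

At R5: longest match for 192.114.17.197 is 192.0.0.0/9 -> R6
At R6: longest match for 192.114.17.197 is 192.112.0.0/14 -> R2
At R2: longest match for 192.114.17.197 is 192.114.0.0/17 -> local delivery

R5 → R6 → R2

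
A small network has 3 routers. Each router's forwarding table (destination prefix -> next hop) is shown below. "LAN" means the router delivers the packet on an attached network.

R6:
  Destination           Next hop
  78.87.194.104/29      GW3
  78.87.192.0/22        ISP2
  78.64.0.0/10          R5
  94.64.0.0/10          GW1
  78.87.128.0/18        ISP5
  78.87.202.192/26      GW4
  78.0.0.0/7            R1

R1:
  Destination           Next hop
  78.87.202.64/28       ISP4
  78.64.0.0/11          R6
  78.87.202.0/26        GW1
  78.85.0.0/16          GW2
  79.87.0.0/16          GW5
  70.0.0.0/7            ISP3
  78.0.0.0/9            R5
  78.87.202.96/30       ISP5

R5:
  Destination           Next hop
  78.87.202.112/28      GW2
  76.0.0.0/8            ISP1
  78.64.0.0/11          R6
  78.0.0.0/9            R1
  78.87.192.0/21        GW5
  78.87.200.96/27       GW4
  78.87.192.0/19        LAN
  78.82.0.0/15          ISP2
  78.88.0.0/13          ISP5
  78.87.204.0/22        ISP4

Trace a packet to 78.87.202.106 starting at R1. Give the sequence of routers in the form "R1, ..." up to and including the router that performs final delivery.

At R1: longest match for 78.87.202.106 is 78.64.0.0/11 -> R6
At R6: longest match for 78.87.202.106 is 78.64.0.0/10 -> R5
At R5: longest match for 78.87.202.106 is 78.87.192.0/19 -> LAN

R1, R6, R5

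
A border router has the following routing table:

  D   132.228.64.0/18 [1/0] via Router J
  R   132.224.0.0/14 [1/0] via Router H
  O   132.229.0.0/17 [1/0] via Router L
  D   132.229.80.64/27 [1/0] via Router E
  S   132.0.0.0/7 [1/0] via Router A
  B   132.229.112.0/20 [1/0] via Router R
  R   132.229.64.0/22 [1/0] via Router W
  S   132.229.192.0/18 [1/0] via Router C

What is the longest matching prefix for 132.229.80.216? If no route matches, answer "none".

Entries matching 132.229.80.216:
  132.0.0.0/7 (132.0.0.0 - 133.255.255.255)
  132.229.0.0/17 (132.229.0.0 - 132.229.127.255)
Most specific is 132.229.0.0/17.

132.229.0.0/17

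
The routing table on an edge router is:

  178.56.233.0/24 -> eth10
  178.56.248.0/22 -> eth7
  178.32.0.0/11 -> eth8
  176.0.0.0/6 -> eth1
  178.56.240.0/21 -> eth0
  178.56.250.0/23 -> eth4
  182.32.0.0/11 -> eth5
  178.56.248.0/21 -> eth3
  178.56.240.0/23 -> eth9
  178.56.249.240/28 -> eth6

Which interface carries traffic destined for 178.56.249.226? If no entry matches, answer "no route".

Routes whose prefix contains 178.56.249.226:
  176.0.0.0/6 (176.0.0.0 - 179.255.255.255) -> eth1
  178.32.0.0/11 (178.32.0.0 - 178.63.255.255) -> eth8
  178.56.248.0/21 (178.56.248.0 - 178.56.255.255) -> eth3
  178.56.248.0/22 (178.56.248.0 - 178.56.251.255) -> eth7
More-specific entries that do NOT match:
  178.56.249.240/28 (178.56.249.240 - 178.56.249.255) does not contain 178.56.249.226
  178.56.233.0/24 (178.56.233.0 - 178.56.233.255) does not contain 178.56.249.226
  178.56.250.0/23 (178.56.250.0 - 178.56.251.255) does not contain 178.56.249.226
  178.56.240.0/23 (178.56.240.0 - 178.56.241.255) does not contain 178.56.249.226
Longest matching prefix is /22 -> interface eth7.

eth7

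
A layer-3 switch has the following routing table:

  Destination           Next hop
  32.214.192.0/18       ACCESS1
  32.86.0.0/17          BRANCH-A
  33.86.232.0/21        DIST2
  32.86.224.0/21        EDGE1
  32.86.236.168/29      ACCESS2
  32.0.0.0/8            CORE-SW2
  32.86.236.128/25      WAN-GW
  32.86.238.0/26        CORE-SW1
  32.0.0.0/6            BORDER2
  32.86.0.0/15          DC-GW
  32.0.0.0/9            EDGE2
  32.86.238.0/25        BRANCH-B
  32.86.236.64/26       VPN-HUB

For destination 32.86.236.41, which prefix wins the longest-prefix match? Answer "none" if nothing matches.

32.86.0.0/15

Entries matching 32.86.236.41:
  32.0.0.0/6 (32.0.0.0 - 35.255.255.255)
  32.0.0.0/8 (32.0.0.0 - 32.255.255.255)
  32.0.0.0/9 (32.0.0.0 - 32.127.255.255)
  32.86.0.0/15 (32.86.0.0 - 32.87.255.255)
Most specific is 32.86.0.0/15.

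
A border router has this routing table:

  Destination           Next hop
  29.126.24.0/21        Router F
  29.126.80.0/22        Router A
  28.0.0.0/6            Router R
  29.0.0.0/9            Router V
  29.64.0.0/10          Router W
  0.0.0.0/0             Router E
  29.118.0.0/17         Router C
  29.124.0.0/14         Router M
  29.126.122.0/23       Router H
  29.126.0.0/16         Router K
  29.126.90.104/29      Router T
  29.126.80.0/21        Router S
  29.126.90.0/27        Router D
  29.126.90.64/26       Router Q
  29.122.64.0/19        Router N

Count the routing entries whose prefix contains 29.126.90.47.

Prefixes containing 29.126.90.47:
  0.0.0.0/0 (default, matches everything)
  28.0.0.0/6 (28.0.0.0 - 31.255.255.255)
  29.0.0.0/9 (29.0.0.0 - 29.127.255.255)
  29.64.0.0/10 (29.64.0.0 - 29.127.255.255)
  29.124.0.0/14 (29.124.0.0 - 29.127.255.255)
  29.126.0.0/16 (29.126.0.0 - 29.126.255.255)
Total matching entries: 6.

6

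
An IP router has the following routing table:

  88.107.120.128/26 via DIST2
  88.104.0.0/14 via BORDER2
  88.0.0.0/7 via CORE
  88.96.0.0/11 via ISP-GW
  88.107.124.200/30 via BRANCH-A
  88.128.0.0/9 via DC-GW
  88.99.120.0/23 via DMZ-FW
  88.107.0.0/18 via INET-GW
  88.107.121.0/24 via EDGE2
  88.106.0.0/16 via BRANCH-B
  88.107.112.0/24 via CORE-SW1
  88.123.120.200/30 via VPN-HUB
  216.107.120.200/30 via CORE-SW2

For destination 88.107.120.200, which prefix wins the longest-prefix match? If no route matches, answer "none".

Entries matching 88.107.120.200:
  88.0.0.0/7 (88.0.0.0 - 89.255.255.255)
  88.96.0.0/11 (88.96.0.0 - 88.127.255.255)
  88.104.0.0/14 (88.104.0.0 - 88.107.255.255)
Most specific is 88.104.0.0/14.

88.104.0.0/14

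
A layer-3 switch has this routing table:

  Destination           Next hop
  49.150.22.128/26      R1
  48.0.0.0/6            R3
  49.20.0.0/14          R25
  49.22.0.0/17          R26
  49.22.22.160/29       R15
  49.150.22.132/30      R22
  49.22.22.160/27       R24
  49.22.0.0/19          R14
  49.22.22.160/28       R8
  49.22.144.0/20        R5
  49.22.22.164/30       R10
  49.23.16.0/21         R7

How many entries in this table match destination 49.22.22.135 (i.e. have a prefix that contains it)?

4

Prefixes containing 49.22.22.135:
  48.0.0.0/6 (48.0.0.0 - 51.255.255.255)
  49.20.0.0/14 (49.20.0.0 - 49.23.255.255)
  49.22.0.0/17 (49.22.0.0 - 49.22.127.255)
  49.22.0.0/19 (49.22.0.0 - 49.22.31.255)
Total matching entries: 4.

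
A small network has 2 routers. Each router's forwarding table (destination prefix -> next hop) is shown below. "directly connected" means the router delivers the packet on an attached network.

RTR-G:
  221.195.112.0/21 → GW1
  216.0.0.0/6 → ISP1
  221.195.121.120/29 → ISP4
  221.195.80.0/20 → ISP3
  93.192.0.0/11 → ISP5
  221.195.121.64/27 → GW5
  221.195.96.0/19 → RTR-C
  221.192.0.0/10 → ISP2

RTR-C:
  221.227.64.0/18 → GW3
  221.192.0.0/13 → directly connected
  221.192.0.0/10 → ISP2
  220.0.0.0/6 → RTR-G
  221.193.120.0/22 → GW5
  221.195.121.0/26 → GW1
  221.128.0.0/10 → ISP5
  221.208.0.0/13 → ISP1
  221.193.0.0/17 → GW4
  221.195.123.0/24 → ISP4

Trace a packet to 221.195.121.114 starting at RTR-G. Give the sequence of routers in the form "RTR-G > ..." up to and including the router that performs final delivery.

RTR-G > RTR-C

At RTR-G: longest match for 221.195.121.114 is 221.195.96.0/19 -> RTR-C
At RTR-C: longest match for 221.195.121.114 is 221.192.0.0/13 -> directly connected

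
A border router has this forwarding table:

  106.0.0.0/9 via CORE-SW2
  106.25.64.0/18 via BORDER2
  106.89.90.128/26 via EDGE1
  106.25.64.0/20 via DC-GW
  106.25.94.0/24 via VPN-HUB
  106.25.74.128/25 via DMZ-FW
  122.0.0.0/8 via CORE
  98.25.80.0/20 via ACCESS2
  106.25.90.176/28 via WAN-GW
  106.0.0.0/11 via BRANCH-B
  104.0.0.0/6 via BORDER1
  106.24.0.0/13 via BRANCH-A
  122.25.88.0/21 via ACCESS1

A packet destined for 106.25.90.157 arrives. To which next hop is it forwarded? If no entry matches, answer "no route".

Routes whose prefix contains 106.25.90.157:
  104.0.0.0/6 (104.0.0.0 - 107.255.255.255) -> BORDER1
  106.0.0.0/9 (106.0.0.0 - 106.127.255.255) -> CORE-SW2
  106.0.0.0/11 (106.0.0.0 - 106.31.255.255) -> BRANCH-B
  106.24.0.0/13 (106.24.0.0 - 106.31.255.255) -> BRANCH-A
  106.25.64.0/18 (106.25.64.0 - 106.25.127.255) -> BORDER2
More-specific entries that do NOT match:
  106.25.90.176/28 (106.25.90.176 - 106.25.90.191) does not contain 106.25.90.157
  106.89.90.128/26 (106.89.90.128 - 106.89.90.191) does not contain 106.25.90.157
  106.25.74.128/25 (106.25.74.128 - 106.25.74.255) does not contain 106.25.90.157
  106.25.94.0/24 (106.25.94.0 - 106.25.94.255) does not contain 106.25.90.157
  122.25.88.0/21 (122.25.88.0 - 122.25.95.255) does not contain 106.25.90.157
  106.25.64.0/20 (106.25.64.0 - 106.25.79.255) does not contain 106.25.90.157
  98.25.80.0/20 (98.25.80.0 - 98.25.95.255) does not contain 106.25.90.157
Longest matching prefix is /18 -> next hop BORDER2.

BORDER2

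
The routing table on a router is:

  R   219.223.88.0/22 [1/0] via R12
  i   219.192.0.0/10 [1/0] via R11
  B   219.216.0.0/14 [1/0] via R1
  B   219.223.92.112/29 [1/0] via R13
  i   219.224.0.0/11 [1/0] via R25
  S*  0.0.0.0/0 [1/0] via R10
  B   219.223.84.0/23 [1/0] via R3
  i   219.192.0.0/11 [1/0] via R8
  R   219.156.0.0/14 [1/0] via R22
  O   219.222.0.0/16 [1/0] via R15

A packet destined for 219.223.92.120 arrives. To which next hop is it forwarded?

R8

Routes whose prefix contains 219.223.92.120:
  0.0.0.0/0 (default, matches everything) -> R10
  219.192.0.0/10 (219.192.0.0 - 219.255.255.255) -> R11
  219.192.0.0/11 (219.192.0.0 - 219.223.255.255) -> R8
More-specific entries that do NOT match:
  219.223.92.112/29 (219.223.92.112 - 219.223.92.119) does not contain 219.223.92.120
  219.223.84.0/23 (219.223.84.0 - 219.223.85.255) does not contain 219.223.92.120
  219.223.88.0/22 (219.223.88.0 - 219.223.91.255) does not contain 219.223.92.120
  219.222.0.0/16 (219.222.0.0 - 219.222.255.255) does not contain 219.223.92.120
  219.216.0.0/14 (219.216.0.0 - 219.219.255.255) does not contain 219.223.92.120
  219.156.0.0/14 (219.156.0.0 - 219.159.255.255) does not contain 219.223.92.120
Longest matching prefix is /11 -> next hop R8.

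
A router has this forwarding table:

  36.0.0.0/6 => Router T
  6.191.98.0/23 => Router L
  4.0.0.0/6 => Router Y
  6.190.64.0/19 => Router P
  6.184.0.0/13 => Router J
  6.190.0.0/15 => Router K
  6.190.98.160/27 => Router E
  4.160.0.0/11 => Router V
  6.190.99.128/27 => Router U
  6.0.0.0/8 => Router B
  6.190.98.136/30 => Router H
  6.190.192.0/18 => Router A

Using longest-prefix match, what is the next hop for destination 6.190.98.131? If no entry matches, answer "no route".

Router K

Routes whose prefix contains 6.190.98.131:
  4.0.0.0/6 (4.0.0.0 - 7.255.255.255) -> Router Y
  6.0.0.0/8 (6.0.0.0 - 6.255.255.255) -> Router B
  6.184.0.0/13 (6.184.0.0 - 6.191.255.255) -> Router J
  6.190.0.0/15 (6.190.0.0 - 6.191.255.255) -> Router K
More-specific entries that do NOT match:
  6.190.98.136/30 (6.190.98.136 - 6.190.98.139) does not contain 6.190.98.131
  6.190.98.160/27 (6.190.98.160 - 6.190.98.191) does not contain 6.190.98.131
  6.190.99.128/27 (6.190.99.128 - 6.190.99.159) does not contain 6.190.98.131
  6.191.98.0/23 (6.191.98.0 - 6.191.99.255) does not contain 6.190.98.131
  6.190.64.0/19 (6.190.64.0 - 6.190.95.255) does not contain 6.190.98.131
  6.190.192.0/18 (6.190.192.0 - 6.190.255.255) does not contain 6.190.98.131
Longest matching prefix is /15 -> next hop Router K.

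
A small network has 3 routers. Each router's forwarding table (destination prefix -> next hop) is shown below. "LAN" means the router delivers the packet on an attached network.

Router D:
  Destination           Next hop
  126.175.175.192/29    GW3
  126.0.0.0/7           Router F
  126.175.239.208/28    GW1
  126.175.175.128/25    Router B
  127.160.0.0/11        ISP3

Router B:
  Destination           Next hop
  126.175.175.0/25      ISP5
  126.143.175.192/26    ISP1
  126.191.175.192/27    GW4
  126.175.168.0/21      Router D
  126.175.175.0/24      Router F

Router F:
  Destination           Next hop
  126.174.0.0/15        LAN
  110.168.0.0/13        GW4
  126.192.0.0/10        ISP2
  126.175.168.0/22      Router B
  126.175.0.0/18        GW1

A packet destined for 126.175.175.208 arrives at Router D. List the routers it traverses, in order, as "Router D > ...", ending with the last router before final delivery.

Router D > Router B > Router F

At Router D: longest match for 126.175.175.208 is 126.175.175.128/25 -> Router B
At Router B: longest match for 126.175.175.208 is 126.175.175.0/24 -> Router F
At Router F: longest match for 126.175.175.208 is 126.174.0.0/15 -> LAN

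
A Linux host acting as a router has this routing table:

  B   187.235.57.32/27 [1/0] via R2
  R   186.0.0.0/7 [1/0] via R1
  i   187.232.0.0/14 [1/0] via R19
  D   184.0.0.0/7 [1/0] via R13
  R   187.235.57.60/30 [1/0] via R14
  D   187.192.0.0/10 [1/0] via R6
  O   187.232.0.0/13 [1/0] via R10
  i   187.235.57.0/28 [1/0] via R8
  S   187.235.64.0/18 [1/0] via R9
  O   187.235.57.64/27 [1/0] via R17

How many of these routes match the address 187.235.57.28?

4

Prefixes containing 187.235.57.28:
  186.0.0.0/7 (186.0.0.0 - 187.255.255.255)
  187.192.0.0/10 (187.192.0.0 - 187.255.255.255)
  187.232.0.0/13 (187.232.0.0 - 187.239.255.255)
  187.232.0.0/14 (187.232.0.0 - 187.235.255.255)
Total matching entries: 4.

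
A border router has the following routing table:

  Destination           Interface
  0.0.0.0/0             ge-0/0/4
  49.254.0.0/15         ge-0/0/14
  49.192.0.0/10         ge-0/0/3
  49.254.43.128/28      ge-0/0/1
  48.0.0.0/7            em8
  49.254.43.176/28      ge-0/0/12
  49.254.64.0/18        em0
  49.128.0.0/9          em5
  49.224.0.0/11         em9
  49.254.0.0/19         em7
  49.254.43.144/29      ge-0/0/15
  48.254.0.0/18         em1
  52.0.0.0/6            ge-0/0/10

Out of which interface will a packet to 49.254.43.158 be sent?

Routes whose prefix contains 49.254.43.158:
  0.0.0.0/0 (default, matches everything) -> ge-0/0/4
  48.0.0.0/7 (48.0.0.0 - 49.255.255.255) -> em8
  49.128.0.0/9 (49.128.0.0 - 49.255.255.255) -> em5
  49.192.0.0/10 (49.192.0.0 - 49.255.255.255) -> ge-0/0/3
  49.224.0.0/11 (49.224.0.0 - 49.255.255.255) -> em9
  49.254.0.0/15 (49.254.0.0 - 49.255.255.255) -> ge-0/0/14
More-specific entries that do NOT match:
  49.254.43.144/29 (49.254.43.144 - 49.254.43.151) does not contain 49.254.43.158
  49.254.43.128/28 (49.254.43.128 - 49.254.43.143) does not contain 49.254.43.158
  49.254.43.176/28 (49.254.43.176 - 49.254.43.191) does not contain 49.254.43.158
  49.254.0.0/19 (49.254.0.0 - 49.254.31.255) does not contain 49.254.43.158
  49.254.64.0/18 (49.254.64.0 - 49.254.127.255) does not contain 49.254.43.158
  48.254.0.0/18 (48.254.0.0 - 48.254.63.255) does not contain 49.254.43.158
Longest matching prefix is /15 -> interface ge-0/0/14.

ge-0/0/14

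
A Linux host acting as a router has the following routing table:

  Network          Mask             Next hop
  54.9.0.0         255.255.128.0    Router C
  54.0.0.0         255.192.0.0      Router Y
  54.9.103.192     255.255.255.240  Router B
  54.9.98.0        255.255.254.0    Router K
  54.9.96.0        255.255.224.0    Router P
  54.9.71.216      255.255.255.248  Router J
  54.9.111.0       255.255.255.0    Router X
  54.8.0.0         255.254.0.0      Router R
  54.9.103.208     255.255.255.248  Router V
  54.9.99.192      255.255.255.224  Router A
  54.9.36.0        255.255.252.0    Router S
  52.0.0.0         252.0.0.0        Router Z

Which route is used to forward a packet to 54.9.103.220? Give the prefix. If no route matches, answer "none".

54.9.96.0/19

Entries matching 54.9.103.220:
  52.0.0.0/6 (52.0.0.0 - 55.255.255.255)
  54.0.0.0/10 (54.0.0.0 - 54.63.255.255)
  54.8.0.0/15 (54.8.0.0 - 54.9.255.255)
  54.9.0.0/17 (54.9.0.0 - 54.9.127.255)
  54.9.96.0/19 (54.9.96.0 - 54.9.127.255)
Most specific is 54.9.96.0/19.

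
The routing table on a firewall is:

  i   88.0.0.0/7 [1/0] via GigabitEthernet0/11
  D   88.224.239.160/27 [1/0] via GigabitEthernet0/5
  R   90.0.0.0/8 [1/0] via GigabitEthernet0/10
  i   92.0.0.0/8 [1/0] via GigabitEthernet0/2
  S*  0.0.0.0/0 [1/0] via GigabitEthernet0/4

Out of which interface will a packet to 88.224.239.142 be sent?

Routes whose prefix contains 88.224.239.142:
  0.0.0.0/0 (default, matches everything) -> GigabitEthernet0/4
  88.0.0.0/7 (88.0.0.0 - 89.255.255.255) -> GigabitEthernet0/11
More-specific entries that do NOT match:
  88.224.239.160/27 (88.224.239.160 - 88.224.239.191) does not contain 88.224.239.142
  90.0.0.0/8 (90.0.0.0 - 90.255.255.255) does not contain 88.224.239.142
  92.0.0.0/8 (92.0.0.0 - 92.255.255.255) does not contain 88.224.239.142
Longest matching prefix is /7 -> interface GigabitEthernet0/11.

GigabitEthernet0/11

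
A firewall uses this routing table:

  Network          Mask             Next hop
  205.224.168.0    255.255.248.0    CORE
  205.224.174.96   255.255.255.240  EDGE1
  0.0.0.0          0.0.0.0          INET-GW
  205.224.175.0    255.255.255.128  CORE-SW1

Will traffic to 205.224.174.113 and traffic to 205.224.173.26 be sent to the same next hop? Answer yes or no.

yes

205.224.174.113: longest match 205.224.168.0/21 -> CORE
205.224.173.26: longest match 205.224.168.0/21 -> CORE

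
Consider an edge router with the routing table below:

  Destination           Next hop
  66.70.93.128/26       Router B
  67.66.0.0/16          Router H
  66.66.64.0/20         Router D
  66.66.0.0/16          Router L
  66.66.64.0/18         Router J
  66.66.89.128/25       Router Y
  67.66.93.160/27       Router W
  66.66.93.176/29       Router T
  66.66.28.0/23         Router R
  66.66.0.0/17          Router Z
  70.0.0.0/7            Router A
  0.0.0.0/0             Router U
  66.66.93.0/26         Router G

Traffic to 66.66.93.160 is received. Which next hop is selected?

Router J

Routes whose prefix contains 66.66.93.160:
  0.0.0.0/0 (default, matches everything) -> Router U
  66.66.0.0/16 (66.66.0.0 - 66.66.255.255) -> Router L
  66.66.0.0/17 (66.66.0.0 - 66.66.127.255) -> Router Z
  66.66.64.0/18 (66.66.64.0 - 66.66.127.255) -> Router J
More-specific entries that do NOT match:
  66.66.93.176/29 (66.66.93.176 - 66.66.93.183) does not contain 66.66.93.160
  67.66.93.160/27 (67.66.93.160 - 67.66.93.191) does not contain 66.66.93.160
  66.70.93.128/26 (66.70.93.128 - 66.70.93.191) does not contain 66.66.93.160
  66.66.93.0/26 (66.66.93.0 - 66.66.93.63) does not contain 66.66.93.160
  66.66.89.128/25 (66.66.89.128 - 66.66.89.255) does not contain 66.66.93.160
  66.66.28.0/23 (66.66.28.0 - 66.66.29.255) does not contain 66.66.93.160
  66.66.64.0/20 (66.66.64.0 - 66.66.79.255) does not contain 66.66.93.160
Longest matching prefix is /18 -> next hop Router J.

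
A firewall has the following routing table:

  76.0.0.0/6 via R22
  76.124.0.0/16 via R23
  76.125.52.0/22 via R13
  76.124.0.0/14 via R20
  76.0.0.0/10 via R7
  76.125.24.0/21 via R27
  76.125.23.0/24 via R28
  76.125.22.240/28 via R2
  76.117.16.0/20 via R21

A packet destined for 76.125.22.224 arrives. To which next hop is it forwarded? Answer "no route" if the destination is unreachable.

R20

Routes whose prefix contains 76.125.22.224:
  76.0.0.0/6 (76.0.0.0 - 79.255.255.255) -> R22
  76.124.0.0/14 (76.124.0.0 - 76.127.255.255) -> R20
More-specific entries that do NOT match:
  76.125.22.240/28 (76.125.22.240 - 76.125.22.255) does not contain 76.125.22.224
  76.125.23.0/24 (76.125.23.0 - 76.125.23.255) does not contain 76.125.22.224
  76.125.52.0/22 (76.125.52.0 - 76.125.55.255) does not contain 76.125.22.224
  76.125.24.0/21 (76.125.24.0 - 76.125.31.255) does not contain 76.125.22.224
  76.117.16.0/20 (76.117.16.0 - 76.117.31.255) does not contain 76.125.22.224
  76.124.0.0/16 (76.124.0.0 - 76.124.255.255) does not contain 76.125.22.224
Longest matching prefix is /14 -> next hop R20.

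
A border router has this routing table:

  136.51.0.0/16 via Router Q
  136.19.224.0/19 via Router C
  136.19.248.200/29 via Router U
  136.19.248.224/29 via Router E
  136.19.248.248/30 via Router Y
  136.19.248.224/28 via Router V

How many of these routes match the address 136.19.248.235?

2

Prefixes containing 136.19.248.235:
  136.19.224.0/19 (136.19.224.0 - 136.19.255.255)
  136.19.248.224/28 (136.19.248.224 - 136.19.248.239)
Total matching entries: 2.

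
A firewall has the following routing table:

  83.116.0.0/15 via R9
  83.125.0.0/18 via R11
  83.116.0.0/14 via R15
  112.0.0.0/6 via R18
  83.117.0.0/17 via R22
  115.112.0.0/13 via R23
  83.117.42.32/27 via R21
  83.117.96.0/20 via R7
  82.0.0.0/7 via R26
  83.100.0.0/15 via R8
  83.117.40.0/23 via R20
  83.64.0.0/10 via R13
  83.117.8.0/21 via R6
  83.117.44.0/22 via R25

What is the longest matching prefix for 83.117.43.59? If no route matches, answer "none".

83.117.0.0/17

Entries matching 83.117.43.59:
  82.0.0.0/7 (82.0.0.0 - 83.255.255.255)
  83.64.0.0/10 (83.64.0.0 - 83.127.255.255)
  83.116.0.0/14 (83.116.0.0 - 83.119.255.255)
  83.116.0.0/15 (83.116.0.0 - 83.117.255.255)
  83.117.0.0/17 (83.117.0.0 - 83.117.127.255)
Most specific is 83.117.0.0/17.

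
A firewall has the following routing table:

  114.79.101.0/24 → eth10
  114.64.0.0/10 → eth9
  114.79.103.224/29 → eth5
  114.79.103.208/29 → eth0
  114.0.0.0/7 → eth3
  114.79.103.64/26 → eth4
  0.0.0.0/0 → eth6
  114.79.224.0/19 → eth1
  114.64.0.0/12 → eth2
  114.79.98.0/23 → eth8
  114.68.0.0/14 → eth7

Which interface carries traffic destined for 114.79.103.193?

Routes whose prefix contains 114.79.103.193:
  0.0.0.0/0 (default, matches everything) -> eth6
  114.0.0.0/7 (114.0.0.0 - 115.255.255.255) -> eth3
  114.64.0.0/10 (114.64.0.0 - 114.127.255.255) -> eth9
  114.64.0.0/12 (114.64.0.0 - 114.79.255.255) -> eth2
More-specific entries that do NOT match:
  114.79.103.224/29 (114.79.103.224 - 114.79.103.231) does not contain 114.79.103.193
  114.79.103.208/29 (114.79.103.208 - 114.79.103.215) does not contain 114.79.103.193
  114.79.103.64/26 (114.79.103.64 - 114.79.103.127) does not contain 114.79.103.193
  114.79.101.0/24 (114.79.101.0 - 114.79.101.255) does not contain 114.79.103.193
  114.79.98.0/23 (114.79.98.0 - 114.79.99.255) does not contain 114.79.103.193
  114.79.224.0/19 (114.79.224.0 - 114.79.255.255) does not contain 114.79.103.193
  114.68.0.0/14 (114.68.0.0 - 114.71.255.255) does not contain 114.79.103.193
Longest matching prefix is /12 -> interface eth2.

eth2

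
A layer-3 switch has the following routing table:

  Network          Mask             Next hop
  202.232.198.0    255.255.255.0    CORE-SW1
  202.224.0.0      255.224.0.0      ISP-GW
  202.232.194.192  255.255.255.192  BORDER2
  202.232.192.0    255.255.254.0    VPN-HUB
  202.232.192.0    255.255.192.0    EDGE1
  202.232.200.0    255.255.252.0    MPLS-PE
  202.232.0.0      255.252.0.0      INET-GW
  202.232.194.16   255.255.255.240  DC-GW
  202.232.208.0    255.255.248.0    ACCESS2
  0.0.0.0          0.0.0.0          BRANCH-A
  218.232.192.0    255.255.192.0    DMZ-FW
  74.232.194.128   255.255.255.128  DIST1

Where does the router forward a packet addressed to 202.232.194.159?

Routes whose prefix contains 202.232.194.159:
  0.0.0.0/0 (default, matches everything) -> BRANCH-A
  202.224.0.0/11 (202.224.0.0 - 202.255.255.255) -> ISP-GW
  202.232.0.0/14 (202.232.0.0 - 202.235.255.255) -> INET-GW
  202.232.192.0/18 (202.232.192.0 - 202.232.255.255) -> EDGE1
More-specific entries that do NOT match:
  202.232.194.16/28 (202.232.194.16 - 202.232.194.31) does not contain 202.232.194.159
  202.232.194.192/26 (202.232.194.192 - 202.232.194.255) does not contain 202.232.194.159
  74.232.194.128/25 (74.232.194.128 - 74.232.194.255) does not contain 202.232.194.159
  202.232.198.0/24 (202.232.198.0 - 202.232.198.255) does not contain 202.232.194.159
  202.232.192.0/23 (202.232.192.0 - 202.232.193.255) does not contain 202.232.194.159
  202.232.200.0/22 (202.232.200.0 - 202.232.203.255) does not contain 202.232.194.159
  202.232.208.0/21 (202.232.208.0 - 202.232.215.255) does not contain 202.232.194.159
Longest matching prefix is /18 -> next hop EDGE1.

EDGE1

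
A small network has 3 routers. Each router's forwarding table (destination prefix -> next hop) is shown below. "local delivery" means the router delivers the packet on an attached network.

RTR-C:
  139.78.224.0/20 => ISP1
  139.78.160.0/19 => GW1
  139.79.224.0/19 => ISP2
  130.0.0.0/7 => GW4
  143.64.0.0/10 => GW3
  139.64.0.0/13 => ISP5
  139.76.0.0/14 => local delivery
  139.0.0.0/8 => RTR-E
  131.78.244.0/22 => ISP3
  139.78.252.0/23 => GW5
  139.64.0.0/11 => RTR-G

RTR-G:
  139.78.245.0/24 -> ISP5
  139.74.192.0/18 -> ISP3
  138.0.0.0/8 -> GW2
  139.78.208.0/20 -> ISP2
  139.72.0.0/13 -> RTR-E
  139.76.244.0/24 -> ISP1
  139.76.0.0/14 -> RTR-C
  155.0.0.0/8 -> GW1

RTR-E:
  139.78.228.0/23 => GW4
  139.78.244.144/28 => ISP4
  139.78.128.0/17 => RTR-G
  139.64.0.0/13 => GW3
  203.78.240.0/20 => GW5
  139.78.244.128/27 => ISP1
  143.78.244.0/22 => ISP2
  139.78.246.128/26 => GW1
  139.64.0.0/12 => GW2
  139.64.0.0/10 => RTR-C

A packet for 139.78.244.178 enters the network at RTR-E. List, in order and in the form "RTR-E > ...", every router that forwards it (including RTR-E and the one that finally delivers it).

RTR-E > RTR-G > RTR-C

At RTR-E: longest match for 139.78.244.178 is 139.78.128.0/17 -> RTR-G
At RTR-G: longest match for 139.78.244.178 is 139.76.0.0/14 -> RTR-C
At RTR-C: longest match for 139.78.244.178 is 139.76.0.0/14 -> local delivery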